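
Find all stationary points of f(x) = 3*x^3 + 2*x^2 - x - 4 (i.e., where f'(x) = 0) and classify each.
f'(x) = 9*x^2 + 4*x - 1

Solve f'(x) = 0:
  9*x^2 + 4*x - 1 = 0 has no rational roots; quadratic formula: x = (-4 ± √52)/18.
  ⇒ x = -sqrt(13)/9 - 2/9 ≈ -0.6228, -2/9 + sqrt(13)/9 ≈ 0.1784

f''(x) = 18*x + 4
Second-derivative test at each critical point:
  f''(-0.6228) = -7.2111 < 0 → local maximum
  f''(0.1784) = 7.2111 > 0 → local minimum

Critical points: x = -sqrt(13)/9 - 2/9 ≈ -0.6228 (local maximum); x = -2/9 + sqrt(13)/9 ≈ 0.1784 (local minimum)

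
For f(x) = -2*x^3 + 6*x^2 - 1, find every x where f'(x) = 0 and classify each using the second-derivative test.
f'(x) = 6*x*(2 - x)

Solve f'(x) = 0:
  Factor: -6*x^2 + 12*x = -6*x*(x - 2) = 0.
  ⇒ x = 0, 2

f''(x) = 12 - 12*x
Second-derivative test at each critical point:
  f''(0) = 12 > 0 → local minimum
  f''(2) = -12 < 0 → local maximum

Critical points: x = 0 (local minimum); x = 2 (local maximum)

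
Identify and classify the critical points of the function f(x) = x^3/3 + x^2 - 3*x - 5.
f'(x) = x^2 + 2*x - 3

Solve f'(x) = 0:
  Factor: x^2 + 2*x - 3 = (x - 1)*(x + 3) = 0.
  ⇒ x = -3, 1

f''(x) = 2*x + 2
Second-derivative test at each critical point:
  f''(-3) = -4 < 0 → local maximum
  f''(1) = 4 > 0 → local minimum

Critical points: x = -3 (local maximum); x = 1 (local minimum)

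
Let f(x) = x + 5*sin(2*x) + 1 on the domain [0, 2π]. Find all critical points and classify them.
f'(x) = 10*cos(2*x) + 1

Solve f'(x) = 0 on [0, 2π]:
  f'(x) = 0 ⇔ cos(2*x) = -1/10, i.e. 2*x = ±arccos(-1/10) + 2nπ; keep the solutions lying in [0, 2π].
  ⇒ x = acos(-1/10)/2 ≈ 0.8355, pi - acos(-1/10)/2 ≈ 2.3061, acos(-1/10)/2 + pi ≈ 3.9771, -acos(-1/10)/2 + 2*pi ≈ 5.4477

f''(x) = -20*sin(2*x)
Second-derivative test at each critical point:
  f''(0.8355) = -19.8997 < 0 → local maximum
  f''(2.3061) = 19.8997 > 0 → local minimum
  f''(3.9771) = -19.8997 < 0 → local maximum
  f''(5.4477) = 19.8997 > 0 → local minimum

Critical points: x = acos(-1/10)/2 ≈ 0.8355 (local maximum); x = pi - acos(-1/10)/2 ≈ 2.3061 (local minimum); x = acos(-1/10)/2 + pi ≈ 3.9771 (local maximum); x = -acos(-1/10)/2 + 2*pi ≈ 5.4477 (local minimum)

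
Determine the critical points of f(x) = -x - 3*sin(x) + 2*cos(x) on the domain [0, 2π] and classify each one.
f'(x) = -2*sin(x) - 3*cos(x) - 1

Solve f'(x) = 0 on [0, 2π]:
  f'(x) = 0 ⇔ -2*sin(x) - 3*cos(x) = 1. Write the left side as R·cos(x + φ) with R = √((-3)² + 2²) = sqrt(13), cos φ = -3*sqrt(13)/13, sin φ = 2*sqrt(13)/13; then cos(x + φ) = sqrt(13)/13. Solve for x and keep the solutions lying in [0, 2π].
  ⇒ x = atan((-2 + 6*sqrt(3))/(-4*sqrt(3) - 3)) + pi ≈ 2.4398, atan((-6*sqrt(3) - 2)/(-3 + 4*sqrt(3))) + 2*pi ≈ 5.0194

f''(x) = 3*sin(x) - 2*cos(x)
Second-derivative test at each critical point:
  f''(2.4398) = 3.4641 > 0 → local minimum
  f''(5.0194) = -3.4641 < 0 → local maximum

Critical points: x = atan((-2 + 6*sqrt(3))/(-4*sqrt(3) - 3)) + pi ≈ 2.4398 (local minimum); x = atan((-6*sqrt(3) - 2)/(-3 + 4*sqrt(3))) + 2*pi ≈ 5.0194 (local maximum)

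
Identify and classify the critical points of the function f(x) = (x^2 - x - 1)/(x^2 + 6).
f'(x) = (x^2 + 14*x - 6)/(x^4 + 12*x^2 + 36)

Solve f'(x) = 0:
  f'(x) = (x^2 + 14*x - 6)/(x^2 + 6)^2; the denominator is positive wherever f is defined, so f'(x) = 0 ⇔ x^2 + 14*x - 6 = 0.
  x^2 + 14*x - 6 = 0 has no rational roots; quadratic formula: x = (-14 ± √220)/2.
  ⇒ x = -sqrt(55) - 7 ≈ -14.4162, -7 + sqrt(55) ≈ 0.4162

f''(x) = 2*(-x^3 - 21*x^2 + 18*x + 42)/(x^6 + 18*x^4 + 108*x^2 + 216)
Second-derivative test at each critical point:
  f''(-14.4162) = -3.244e-04 < 0 → local maximum
  f''(0.4162) = 0.3892 > 0 → local minimum

Critical points: x = -sqrt(55) - 7 ≈ -14.4162 (local maximum); x = -7 + sqrt(55) ≈ 0.4162 (local minimum)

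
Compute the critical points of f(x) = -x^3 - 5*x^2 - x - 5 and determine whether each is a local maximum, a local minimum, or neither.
f'(x) = -3*x^2 - 10*x - 1

Solve f'(x) = 0:
  3*x^2 + 10*x + 1 = 0 has no rational roots; quadratic formula: x = (-10 ± √88)/6.
  ⇒ x = -5/3 - sqrt(22)/3 ≈ -3.2301, -5/3 + sqrt(22)/3 ≈ -0.1032

f''(x) = -6*x - 10
Second-derivative test at each critical point:
  f''(-3.2301) = 9.3808 > 0 → local minimum
  f''(-0.1032) = -9.3808 < 0 → local maximum

Critical points: x = -5/3 - sqrt(22)/3 ≈ -3.2301 (local minimum); x = -5/3 + sqrt(22)/3 ≈ -0.1032 (local maximum)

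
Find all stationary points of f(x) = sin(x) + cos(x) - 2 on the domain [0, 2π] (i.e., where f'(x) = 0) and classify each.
f'(x) = -sin(x) + cos(x)

Solve f'(x) = 0 on [0, 2π]:
  f'(x) = 0 ⇔ cos(x) = sin(x) ⇔ tan(x) = 1, i.e. x = arctan(1) + nπ; keep the solutions lying in [0, 2π].
  ⇒ x = pi/4 ≈ 0.7854, 5*pi/4 ≈ 3.9270

f''(x) = -sin(x) - cos(x)
Second-derivative test at each critical point:
  f''(0.7854) = -1.4142 < 0 → local maximum
  f''(3.9270) = 1.4142 > 0 → local minimum

Critical points: x = pi/4 ≈ 0.7854 (local maximum); x = 5*pi/4 ≈ 3.9270 (local minimum)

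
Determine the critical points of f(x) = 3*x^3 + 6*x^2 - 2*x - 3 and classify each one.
f'(x) = 9*x^2 + 12*x - 2

Solve f'(x) = 0:
  9*x^2 + 12*x - 2 = 0 has no rational roots; quadratic formula: x = (-12 ± √216)/18.
  ⇒ x = -sqrt(6)/3 - 2/3 ≈ -1.4832, -2/3 + sqrt(6)/3 ≈ 0.1498

f''(x) = 18*x + 12
Second-derivative test at each critical point:
  f''(-1.4832) = -14.6969 < 0 → local maximum
  f''(0.1498) = 14.6969 > 0 → local minimum

Critical points: x = -sqrt(6)/3 - 2/3 ≈ -1.4832 (local maximum); x = -2/3 + sqrt(6)/3 ≈ 0.1498 (local minimum)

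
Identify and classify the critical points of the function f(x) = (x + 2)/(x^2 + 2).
f'(x) = (x^2 - 2*x*(x + 2) + 2)/(x^2 + 2)^2

Solve f'(x) = 0:
  f'(x) = -(x^2 + 4*x - 2)/(x^2 + 2)^2; the denominator is positive wherever f is defined, so f'(x) = 0 ⇔ -x^2 - 4*x + 2 = 0.
  x^2 + 4*x - 2 = 0 has no rational roots; quadratic formula: x = (-4 ± √24)/2.
  ⇒ x = -sqrt(6) - 2 ≈ -4.4495, -2 + sqrt(6) ≈ 0.4495

f''(x) = 2*(4*x^2*(x + 2) - (3*x + 2)*(x^2 + 2))/(x^2 + 2)^3
Second-derivative test at each critical point:
  f''(-4.4495) = 0.0103 > 0 → local minimum
  f''(0.4495) = -1.0103 < 0 → local maximum

Critical points: x = -sqrt(6) - 2 ≈ -4.4495 (local minimum); x = -2 + sqrt(6) ≈ 0.4495 (local maximum)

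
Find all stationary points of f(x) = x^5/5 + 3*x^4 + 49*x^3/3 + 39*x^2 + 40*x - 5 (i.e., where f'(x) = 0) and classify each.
f'(x) = x^4 + 12*x^3 + 49*x^2 + 78*x + 40

Solve f'(x) = 0:
  Factor: x^4 + 12*x^3 + 49*x^2 + 78*x + 40 = (x + 1)*(x + 2)*(x + 4)*(x + 5) = 0.
  ⇒ x = -5, -4, -2, -1

f''(x) = 4*x^3 + 36*x^2 + 98*x + 78
Second-derivative test at each critical point:
  f''(-5) = -12 < 0 → local maximum
  f''(-4) = 6 > 0 → local minimum
  f''(-2) = -6 < 0 → local maximum
  f''(-1) = 12 > 0 → local minimum

Critical points: x = -5 (local maximum); x = -4 (local minimum); x = -2 (local maximum); x = -1 (local minimum)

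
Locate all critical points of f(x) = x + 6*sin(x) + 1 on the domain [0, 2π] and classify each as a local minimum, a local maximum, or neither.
f'(x) = 6*cos(x) + 1

Solve f'(x) = 0 on [0, 2π]:
  f'(x) = 0 ⇔ cos(x) = -1/6, i.e. x = ±arccos(-1/6) + 2nπ; keep the solutions lying in [0, 2π].
  ⇒ x = acos(-1/6) ≈ 1.7382, -acos(-1/6) + 2*pi ≈ 4.5449

f''(x) = -6*sin(x)
Second-derivative test at each critical point:
  f''(1.7382) = -5.9161 < 0 → local maximum
  f''(4.5449) = 5.9161 > 0 → local minimum

Critical points: x = acos(-1/6) ≈ 1.7382 (local maximum); x = -acos(-1/6) + 2*pi ≈ 4.5449 (local minimum)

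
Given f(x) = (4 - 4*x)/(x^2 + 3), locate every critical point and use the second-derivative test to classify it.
f'(x) = 4*(-x^2 + 2*x*(x - 1) - 3)/(x^2 + 3)^2

Solve f'(x) = 0:
  f'(x) = 4*(x - 3)*(x + 1)/(x^2 + 3)^2; the denominator is positive wherever f is defined, so f'(x) = 0 ⇔ 4*x^2 - 8*x - 12 = 0.
  Factor: 4*x^2 - 8*x - 12 = 4*(x - 3)*(x + 1) = 0.
  ⇒ x = -1, 3

f''(x) = 8*(4*x^2*(1 - x) + (3*x - 1)*(x^2 + 3))/(x^2 + 3)^3
Second-derivative test at each critical point:
  f''(-1) = -1 < 0 → local maximum
  f''(3) = 1/9 > 0 → local minimum

Critical points: x = -1 (local maximum); x = 3 (local minimum)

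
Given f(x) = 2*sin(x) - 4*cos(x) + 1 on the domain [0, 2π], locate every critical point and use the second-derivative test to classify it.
f'(x) = 4*sin(x) + 2*cos(x)

Solve f'(x) = 0 on [0, 2π]:
  f'(x) = 0 ⇔ 2*cos(x) = -4*sin(x) ⇔ tan(x) = -1/2, i.e. x = arctan(-1/2) + nπ; keep the solutions lying in [0, 2π].
  ⇒ x = pi - atan(1/2) ≈ 2.6779, -atan(1/2) + 2*pi ≈ 5.8195

f''(x) = -2*sin(x) + 4*cos(x)
Second-derivative test at each critical point:
  f''(2.6779) = -4.4721 < 0 → local maximum
  f''(5.8195) = 4.4721 > 0 → local minimum

Critical points: x = pi - atan(1/2) ≈ 2.6779 (local maximum); x = -atan(1/2) + 2*pi ≈ 5.8195 (local minimum)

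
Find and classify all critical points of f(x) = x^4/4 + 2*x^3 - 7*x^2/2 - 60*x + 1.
f'(x) = x^3 + 6*x^2 - 7*x - 60

Solve f'(x) = 0:
  Factor: x^3 + 6*x^2 - 7*x - 60 = (x - 3)*(x + 4)*(x + 5) = 0.
  ⇒ x = -5, -4, 3

f''(x) = 3*x^2 + 12*x - 7
Second-derivative test at each critical point:
  f''(-5) = 8 > 0 → local minimum
  f''(-4) = -7 < 0 → local maximum
  f''(3) = 56 > 0 → local minimum

Critical points: x = -5 (local minimum); x = -4 (local maximum); x = 3 (local minimum)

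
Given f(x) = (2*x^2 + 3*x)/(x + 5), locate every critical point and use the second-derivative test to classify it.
f'(x) = (2*x^2 + 20*x + 15)/(x^2 + 10*x + 25)

Solve f'(x) = 0:
  f'(x) = (2*x^2 + 20*x + 15)/(x + 5)^2; the denominator is positive wherever f is defined, so f'(x) = 0 ⇔ 2*x^2 + 20*x + 15 = 0.
  2*x^2 + 20*x + 15 = 0 has no rational roots; quadratic formula: x = (-20 ± √280)/4.
  ⇒ x = -5 - sqrt(70)/2 ≈ -9.1833, -5 + sqrt(70)/2 ≈ -0.8167

f''(x) = 70/(x^3 + 15*x^2 + 75*x + 125)
Second-derivative test at each critical point:
  f''(-9.1833) = -0.9562 < 0 → local maximum
  f''(-0.8167) = 0.9562 > 0 → local minimum

Critical points: x = -5 - sqrt(70)/2 ≈ -9.1833 (local maximum); x = -5 + sqrt(70)/2 ≈ -0.8167 (local minimum)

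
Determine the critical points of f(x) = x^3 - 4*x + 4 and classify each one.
f'(x) = 3*x^2 - 4

Solve f'(x) = 0:
  3*x^2 - 4 = 0 has no rational roots; quadratic formula: x = (0 ± √48)/6.
  ⇒ x = -2*sqrt(3)/3 ≈ -1.1547, 2*sqrt(3)/3 ≈ 1.1547

f''(x) = 6*x
Second-derivative test at each critical point:
  f''(-1.1547) = -6.9282 < 0 → local maximum
  f''(1.1547) = 6.9282 > 0 → local minimum

Critical points: x = -2*sqrt(3)/3 ≈ -1.1547 (local maximum); x = 2*sqrt(3)/3 ≈ 1.1547 (local minimum)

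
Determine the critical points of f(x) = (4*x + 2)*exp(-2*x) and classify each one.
f'(x) = -8*x*exp(-2*x)

Solve f'(x) = 0:
  f'(x) = (-8*x)·exp(-2*x) and exp(-2*x) > 0 for every x, so f'(x) = 0 ⇔ -8*x = 0.
  -8*x = 0.
  ⇒ x = 0

f''(x) = 8*(2*x - 1)*exp(-2*x)
Second-derivative test at each critical point:
  f''(0) = -8 < 0 → local maximum

Critical points: x = 0 (local maximum)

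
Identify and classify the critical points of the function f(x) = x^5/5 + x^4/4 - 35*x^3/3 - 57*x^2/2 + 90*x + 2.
f'(x) = x^4 + x^3 - 35*x^2 - 57*x + 90

Solve f'(x) = 0:
  Factor: x^4 + x^3 - 35*x^2 - 57*x + 90 = (x - 6)*(x - 1)*(x + 3)*(x + 5) = 0.
  ⇒ x = -5, -3, 1, 6

f''(x) = 4*x^3 + 3*x^2 - 70*x - 57
Second-derivative test at each critical point:
  f''(-5) = -132 < 0 → local maximum
  f''(-3) = 72 > 0 → local minimum
  f''(1) = -120 < 0 → local maximum
  f''(6) = 495 > 0 → local minimum

Critical points: x = -5 (local maximum); x = -3 (local minimum); x = 1 (local maximum); x = 6 (local minimum)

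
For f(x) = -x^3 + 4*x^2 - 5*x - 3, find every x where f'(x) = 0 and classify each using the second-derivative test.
f'(x) = -3*x^2 + 8*x - 5

Solve f'(x) = 0:
  Factor: -3*x^2 + 8*x - 5 = -(x - 1)*(3*x - 5) = 0.
  ⇒ x = 1, 5/3

f''(x) = 8 - 6*x
Second-derivative test at each critical point:
  f''(1) = 2 > 0 → local minimum
  f''(5/3) = -2 < 0 → local maximum

Critical points: x = 1 (local minimum); x = 5/3 (local maximum)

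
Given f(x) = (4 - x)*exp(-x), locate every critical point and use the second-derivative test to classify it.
f'(x) = (x - 5)*exp(-x)

Solve f'(x) = 0:
  f'(x) = (x - 5)·exp(-x) and exp(-x) > 0 for every x, so f'(x) = 0 ⇔ x - 5 = 0.
  x - 5 = 0.
  ⇒ x = 5

f''(x) = (6 - x)*exp(-x)
Second-derivative test at each critical point:
  f''(5) = 0.0067 > 0 → local minimum

Critical points: x = 5 (local minimum)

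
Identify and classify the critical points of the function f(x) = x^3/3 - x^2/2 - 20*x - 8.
f'(x) = x^2 - x - 20

Solve f'(x) = 0:
  Factor: x^2 - x - 20 = (x - 5)*(x + 4) = 0.
  ⇒ x = -4, 5

f''(x) = 2*x - 1
Second-derivative test at each critical point:
  f''(-4) = -9 < 0 → local maximum
  f''(5) = 9 > 0 → local minimum

Critical points: x = -4 (local maximum); x = 5 (local minimum)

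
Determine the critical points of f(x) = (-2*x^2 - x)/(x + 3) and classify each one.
f'(x) = (-2*x^2 - 12*x - 3)/(x^2 + 6*x + 9)

Solve f'(x) = 0:
  f'(x) = -(2*x^2 + 12*x + 3)/(x + 3)^2; the denominator is positive wherever f is defined, so f'(x) = 0 ⇔ -2*x^2 - 12*x - 3 = 0.
  2*x^2 + 12*x + 3 = 0 has no rational roots; quadratic formula: x = (-12 ± √120)/4.
  ⇒ x = -3 - sqrt(30)/2 ≈ -5.7386, -3 + sqrt(30)/2 ≈ -0.2614

f''(x) = -30/(x^3 + 9*x^2 + 27*x + 27)
Second-derivative test at each critical point:
  f''(-5.7386) = 1.4606 > 0 → local minimum
  f''(-0.2614) = -1.4606 < 0 → local maximum

Critical points: x = -3 - sqrt(30)/2 ≈ -5.7386 (local minimum); x = -3 + sqrt(30)/2 ≈ -0.2614 (local maximum)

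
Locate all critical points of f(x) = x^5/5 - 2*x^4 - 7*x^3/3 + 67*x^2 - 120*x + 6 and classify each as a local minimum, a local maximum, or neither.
f'(x) = x^4 - 8*x^3 - 7*x^2 + 134*x - 120

Solve f'(x) = 0:
  Factor: x^4 - 8*x^3 - 7*x^2 + 134*x - 120 = (x - 6)*(x - 5)*(x - 1)*(x + 4) = 0.
  ⇒ x = -4, 1, 5, 6

f''(x) = 4*x^3 - 24*x^2 - 14*x + 134
Second-derivative test at each critical point:
  f''(-4) = -450 < 0 → local maximum
  f''(1) = 100 > 0 → local minimum
  f''(5) = -36 < 0 → local maximum
  f''(6) = 50 > 0 → local minimum

Critical points: x = -4 (local maximum); x = 1 (local minimum); x = 5 (local maximum); x = 6 (local minimum)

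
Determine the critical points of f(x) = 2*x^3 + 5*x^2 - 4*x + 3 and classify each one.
f'(x) = 6*x^2 + 10*x - 4

Solve f'(x) = 0:
  Factor: 6*x^2 + 10*x - 4 = 2*(x + 2)*(3*x - 1) = 0.
  ⇒ x = -2, 1/3

f''(x) = 12*x + 10
Second-derivative test at each critical point:
  f''(-2) = -14 < 0 → local maximum
  f''(1/3) = 14 > 0 → local minimum

Critical points: x = -2 (local maximum); x = 1/3 (local minimum)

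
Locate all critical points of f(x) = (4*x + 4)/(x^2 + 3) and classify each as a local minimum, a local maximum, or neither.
f'(x) = 4*(x^2 - 2*x*(x + 1) + 3)/(x^2 + 3)^2

Solve f'(x) = 0:
  f'(x) = -4*(x - 1)*(x + 3)/(x^2 + 3)^2; the denominator is positive wherever f is defined, so f'(x) = 0 ⇔ -4*x^2 - 8*x + 12 = 0.
  Factor: -4*x^2 - 8*x + 12 = -4*(x - 1)*(x + 3) = 0.
  ⇒ x = -3, 1

f''(x) = 8*(4*x^2*(x + 1) - (3*x + 1)*(x^2 + 3))/(x^2 + 3)^3
Second-derivative test at each critical point:
  f''(-3) = 1/9 > 0 → local minimum
  f''(1) = -1 < 0 → local maximum

Critical points: x = -3 (local minimum); x = 1 (local maximum)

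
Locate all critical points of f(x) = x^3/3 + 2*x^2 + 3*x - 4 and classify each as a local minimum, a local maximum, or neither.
f'(x) = x^2 + 4*x + 3

Solve f'(x) = 0:
  Factor: x^2 + 4*x + 3 = (x + 1)*(x + 3) = 0.
  ⇒ x = -3, -1

f''(x) = 2*x + 4
Second-derivative test at each critical point:
  f''(-3) = -2 < 0 → local maximum
  f''(-1) = 2 > 0 → local minimum

Critical points: x = -3 (local maximum); x = -1 (local minimum)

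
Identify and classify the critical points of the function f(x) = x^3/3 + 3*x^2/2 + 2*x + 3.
f'(x) = x^2 + 3*x + 2

Solve f'(x) = 0:
  Factor: x^2 + 3*x + 2 = (x + 1)*(x + 2) = 0.
  ⇒ x = -2, -1

f''(x) = 2*x + 3
Second-derivative test at each critical point:
  f''(-2) = -1 < 0 → local maximum
  f''(-1) = 1 > 0 → local minimum

Critical points: x = -2 (local maximum); x = -1 (local minimum)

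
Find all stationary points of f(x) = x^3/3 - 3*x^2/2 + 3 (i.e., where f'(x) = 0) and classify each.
f'(x) = x*(x - 3)

Solve f'(x) = 0:
  Factor: x^2 - 3*x = x*(x - 3) = 0.
  ⇒ x = 0, 3

f''(x) = 2*x - 3
Second-derivative test at each critical point:
  f''(0) = -3 < 0 → local maximum
  f''(3) = 3 > 0 → local minimum

Critical points: x = 0 (local maximum); x = 3 (local minimum)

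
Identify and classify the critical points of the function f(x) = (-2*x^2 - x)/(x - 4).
f'(x) = 2*(-x^2 + 8*x + 2)/(x^2 - 8*x + 16)

Solve f'(x) = 0:
  f'(x) = -2*(x^2 - 8*x - 2)/(x - 4)^2; the denominator is positive wherever f is defined, so f'(x) = 0 ⇔ -2*x^2 + 16*x + 4 = 0.
  Factor: -2*x^2 + 16*x + 4 = -2*(x^2 - 8*x - 2); x^2 - 8*x - 2 = 0 has no rational roots; quadratic formula: x = (8 ± √72)/2.
  ⇒ x = 4 - 3*sqrt(2) ≈ -0.2426, 4 + 3*sqrt(2) ≈ 8.2426

f''(x) = -72/(x^3 - 12*x^2 + 48*x - 64)
Second-derivative test at each critical point:
  f''(-0.2426) = 0.9428 > 0 → local minimum
  f''(8.2426) = -0.9428 < 0 → local maximum

Critical points: x = 4 - 3*sqrt(2) ≈ -0.2426 (local minimum); x = 4 + 3*sqrt(2) ≈ 8.2426 (local maximum)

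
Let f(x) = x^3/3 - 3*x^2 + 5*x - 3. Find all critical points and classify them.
f'(x) = x^2 - 6*x + 5

Solve f'(x) = 0:
  Factor: x^2 - 6*x + 5 = (x - 5)*(x - 1) = 0.
  ⇒ x = 1, 5

f''(x) = 2*x - 6
Second-derivative test at each critical point:
  f''(1) = -4 < 0 → local maximum
  f''(5) = 4 > 0 → local minimum

Critical points: x = 1 (local maximum); x = 5 (local minimum)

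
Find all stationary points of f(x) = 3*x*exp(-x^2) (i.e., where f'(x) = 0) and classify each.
f'(x) = 3*(1 - 2*x^2)*exp(-x^2)

Solve f'(x) = 0:
  f'(x) = (3 - 6*x^2)·exp(-x^2) and exp(-x^2) > 0 for every x, so f'(x) = 0 ⇔ 3 - 6*x^2 = 0.
  Factor: 3 - 6*x^2 = -3*(2*x^2 - 1); 2*x^2 - 1 = 0 has no rational roots; quadratic formula: x = (0 ± √8)/4.
  ⇒ x = -sqrt(2)/2 ≈ -0.7071, sqrt(2)/2 ≈ 0.7071

f''(x) = (12*x^3 - 18*x)*exp(-x^2)
Second-derivative test at each critical point:
  f''(-0.7071) = 5.1466 > 0 → local minimum
  f''(0.7071) = -5.1466 < 0 → local maximum

Critical points: x = -sqrt(2)/2 ≈ -0.7071 (local minimum); x = sqrt(2)/2 ≈ 0.7071 (local maximum)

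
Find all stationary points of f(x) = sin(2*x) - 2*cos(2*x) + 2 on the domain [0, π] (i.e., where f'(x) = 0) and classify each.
f'(x) = 4*sin(2*x) + 2*cos(2*x)

Solve f'(x) = 0 on [0, π]:
  f'(x) = 0 ⇔ cos(2*x) = -2*sin(2*x) ⇔ tan(2*x) = -1/2, i.e. 2*x = arctan(-1/2) + nπ; keep the solutions lying in [0, π].
  ⇒ x = -atan(1/2)/2 + pi/2 ≈ 1.3390, pi - atan(1/2)/2 ≈ 2.9098

f''(x) = -4*sin(2*x) + 8*cos(2*x)
Second-derivative test at each critical point:
  f''(1.3390) = -8.9443 < 0 → local maximum
  f''(2.9098) = 8.9443 > 0 → local minimum

Critical points: x = -atan(1/2)/2 + pi/2 ≈ 1.3390 (local maximum); x = pi - atan(1/2)/2 ≈ 2.9098 (local minimum)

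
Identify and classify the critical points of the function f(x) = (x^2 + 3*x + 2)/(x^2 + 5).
f'(x) = 3*(-x^2 + 2*x + 5)/(x^4 + 10*x^2 + 25)

Solve f'(x) = 0:
  f'(x) = -3*(x^2 - 2*x - 5)/(x^2 + 5)^2; the denominator is positive wherever f is defined, so f'(x) = 0 ⇔ -3*x^2 + 6*x + 15 = 0.
  Factor: -3*x^2 + 6*x + 15 = -3*(x^2 - 2*x - 5); x^2 - 2*x - 5 = 0 has no rational roots; quadratic formula: x = (2 ± √24)/2.
  ⇒ x = 1 - sqrt(6) ≈ -1.4495, 1 + sqrt(6) ≈ 3.4495

f''(x) = 6*(x^3 - 3*x^2 - 15*x + 5)/(x^6 + 15*x^4 + 75*x^2 + 125)
Second-derivative test at each critical point:
  f''(-1.4495) = 0.2915 > 0 → local minimum
  f''(3.4495) = -0.0515 < 0 → local maximum

Critical points: x = 1 - sqrt(6) ≈ -1.4495 (local minimum); x = 1 + sqrt(6) ≈ 3.4495 (local maximum)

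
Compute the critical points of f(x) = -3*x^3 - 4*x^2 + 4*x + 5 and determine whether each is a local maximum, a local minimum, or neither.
f'(x) = -9*x^2 - 8*x + 4

Solve f'(x) = 0:
  9*x^2 + 8*x - 4 = 0 has no rational roots; quadratic formula: x = (-8 ± √208)/18.
  ⇒ x = -2*sqrt(13)/9 - 4/9 ≈ -1.2457, -4/9 + 2*sqrt(13)/9 ≈ 0.3568

f''(x) = -18*x - 8
Second-derivative test at each critical point:
  f''(-1.2457) = 14.4222 > 0 → local minimum
  f''(0.3568) = -14.4222 < 0 → local maximum

Critical points: x = -2*sqrt(13)/9 - 4/9 ≈ -1.2457 (local minimum); x = -4/9 + 2*sqrt(13)/9 ≈ 0.3568 (local maximum)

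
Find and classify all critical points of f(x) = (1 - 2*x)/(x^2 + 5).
f'(x) = 2*(x^2 - x - 5)/(x^4 + 10*x^2 + 25)

Solve f'(x) = 0:
  f'(x) = 2*(x^2 - x - 5)/(x^2 + 5)^2; the denominator is positive wherever f is defined, so f'(x) = 0 ⇔ 2*x^2 - 2*x - 10 = 0.
  Factor: 2*x^2 - 2*x - 10 = 2*(x^2 - x - 5); x^2 - x - 5 = 0 has no rational roots; quadratic formula: x = (1 ± √21)/2.
  ⇒ x = 1/2 - sqrt(21)/2 ≈ -1.7913, 1/2 + sqrt(21)/2 ≈ 2.7913

f''(x) = 2*(4*x^2*(1 - 2*x) + (6*x - 1)*(x^2 + 5))/(x^2 + 5)^3
Second-derivative test at each critical point:
  f''(-1.7913) = -0.1360 < 0 → local maximum
  f''(2.7913) = 0.0560 > 0 → local minimum

Critical points: x = 1/2 - sqrt(21)/2 ≈ -1.7913 (local maximum); x = 1/2 + sqrt(21)/2 ≈ 2.7913 (local minimum)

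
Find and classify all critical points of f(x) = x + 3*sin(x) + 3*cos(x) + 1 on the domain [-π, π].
f'(x) = 3*sqrt(2)*cos(x + pi/4) + 1

Solve f'(x) = 0 on [-π, π]:
  f'(x) = 0 ⇔ -3*sin(x) + 3*cos(x) = -1. Write the left side as R·cos(x + φ) with R = √(3² + 3²) = 3*sqrt(2), cos φ = sqrt(2)/2, sin φ = sqrt(2)/2; then cos(x + φ) = -sqrt(2)/6. Solve for x and keep the solutions lying in [-π, π].
  ⇒ x = -pi + atan((1 - sqrt(17))/(-sqrt(17) - 1)) ≈ -2.5941, atan((1 + sqrt(17))/(-1 + sqrt(17))) ≈ 1.0233

f''(x) = -3*sqrt(2)*sin(x + pi/4)
Second-derivative test at each critical point:
  f''(-2.5941) = 4.1231 > 0 → local minimum
  f''(1.0233) = -4.1231 < 0 → local maximum

Critical points: x = -pi + atan((1 - sqrt(17))/(-sqrt(17) - 1)) ≈ -2.5941 (local minimum); x = atan((1 + sqrt(17))/(-1 + sqrt(17))) ≈ 1.0233 (local maximum)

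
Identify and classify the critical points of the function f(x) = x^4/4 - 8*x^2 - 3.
f'(x) = x*(x^2 - 16)

Solve f'(x) = 0:
  Factor: x^3 - 16*x = x*(x - 4)*(x + 4) = 0.
  ⇒ x = -4, 0, 4

f''(x) = 3*x^2 - 16
Second-derivative test at each critical point:
  f''(-4) = 32 > 0 → local minimum
  f''(0) = -16 < 0 → local maximum
  f''(4) = 32 > 0 → local minimum

Critical points: x = -4 (local minimum); x = 0 (local maximum); x = 4 (local minimum)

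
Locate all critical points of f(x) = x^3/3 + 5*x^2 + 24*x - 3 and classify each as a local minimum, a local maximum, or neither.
f'(x) = x^2 + 10*x + 24

Solve f'(x) = 0:
  Factor: x^2 + 10*x + 24 = (x + 4)*(x + 6) = 0.
  ⇒ x = -6, -4

f''(x) = 2*x + 10
Second-derivative test at each critical point:
  f''(-6) = -2 < 0 → local maximum
  f''(-4) = 2 > 0 → local minimum

Critical points: x = -6 (local maximum); x = -4 (local minimum)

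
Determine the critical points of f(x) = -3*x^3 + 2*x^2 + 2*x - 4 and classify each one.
f'(x) = -9*x^2 + 4*x + 2

Solve f'(x) = 0:
  9*x^2 - 4*x - 2 = 0 has no rational roots; quadratic formula: x = (4 ± √88)/18.
  ⇒ x = 2/9 - sqrt(22)/9 ≈ -0.2989, 2/9 + sqrt(22)/9 ≈ 0.7434

f''(x) = 4 - 18*x
Second-derivative test at each critical point:
  f''(-0.2989) = 9.3808 > 0 → local minimum
  f''(0.7434) = -9.3808 < 0 → local maximum

Critical points: x = 2/9 - sqrt(22)/9 ≈ -0.2989 (local minimum); x = 2/9 + sqrt(22)/9 ≈ 0.7434 (local maximum)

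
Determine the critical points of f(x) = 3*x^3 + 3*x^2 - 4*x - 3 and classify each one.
f'(x) = 9*x^2 + 6*x - 4

Solve f'(x) = 0:
  9*x^2 + 6*x - 4 = 0 has no rational roots; quadratic formula: x = (-6 ± √180)/18.
  ⇒ x = -sqrt(5)/3 - 1/3 ≈ -1.0787, -1/3 + sqrt(5)/3 ≈ 0.4120

f''(x) = 18*x + 6
Second-derivative test at each critical point:
  f''(-1.0787) = -13.4164 < 0 → local maximum
  f''(0.4120) = 13.4164 > 0 → local minimum

Critical points: x = -sqrt(5)/3 - 1/3 ≈ -1.0787 (local maximum); x = -1/3 + sqrt(5)/3 ≈ 0.4120 (local minimum)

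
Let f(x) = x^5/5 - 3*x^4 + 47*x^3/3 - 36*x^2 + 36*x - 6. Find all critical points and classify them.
f'(x) = x^4 - 12*x^3 + 47*x^2 - 72*x + 36

Solve f'(x) = 0:
  Factor: x^4 - 12*x^3 + 47*x^2 - 72*x + 36 = (x - 6)*(x - 3)*(x - 2)*(x - 1) = 0.
  ⇒ x = 1, 2, 3, 6

f''(x) = 4*x^3 - 36*x^2 + 94*x - 72
Second-derivative test at each critical point:
  f''(1) = -10 < 0 → local maximum
  f''(2) = 4 > 0 → local minimum
  f''(3) = -6 < 0 → local maximum
  f''(6) = 60 > 0 → local minimum

Critical points: x = 1 (local maximum); x = 2 (local minimum); x = 3 (local maximum); x = 6 (local minimum)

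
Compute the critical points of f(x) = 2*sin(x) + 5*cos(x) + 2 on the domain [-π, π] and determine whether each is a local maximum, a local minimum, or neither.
f'(x) = -5*sin(x) + 2*cos(x)

Solve f'(x) = 0 on [-π, π]:
  f'(x) = 0 ⇔ 2*cos(x) = 5*sin(x) ⇔ tan(x) = 2/5, i.e. x = arctan(2/5) + nπ; keep the solutions lying in [-π, π].
  ⇒ x = -pi + atan(2/5) ≈ -2.7611, atan(2/5) ≈ 0.3805

f''(x) = -2*sin(x) - 5*cos(x)
Second-derivative test at each critical point:
  f''(-2.7611) = 5.3852 > 0 → local minimum
  f''(0.3805) = -5.3852 < 0 → local maximum

Critical points: x = -pi + atan(2/5) ≈ -2.7611 (local minimum); x = atan(2/5) ≈ 0.3805 (local maximum)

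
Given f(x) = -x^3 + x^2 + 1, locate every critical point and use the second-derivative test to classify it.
f'(x) = x*(2 - 3*x)

Solve f'(x) = 0:
  Factor: -3*x^2 + 2*x = -x*(3*x - 2) = 0.
  ⇒ x = 0, 2/3

f''(x) = 2 - 6*x
Second-derivative test at each critical point:
  f''(0) = 2 > 0 → local minimum
  f''(2/3) = -2 < 0 → local maximum

Critical points: x = 0 (local minimum); x = 2/3 (local maximum)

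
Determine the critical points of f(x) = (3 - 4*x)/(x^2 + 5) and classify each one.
f'(x) = 2*(2*x^2 - 3*x - 10)/(x^4 + 10*x^2 + 25)

Solve f'(x) = 0:
  f'(x) = 2*(2*x^2 - 3*x - 10)/(x^2 + 5)^2; the denominator is positive wherever f is defined, so f'(x) = 0 ⇔ 4*x^2 - 6*x - 20 = 0.
  Factor: 4*x^2 - 6*x - 20 = 2*(2*x^2 - 3*x - 10); 2*x^2 - 3*x - 10 = 0 has no rational roots; quadratic formula: x = (3 ± √89)/4.
  ⇒ x = 3/4 - sqrt(89)/4 ≈ -1.6085, 3/4 + sqrt(89)/4 ≈ 3.1085

f''(x) = 2*(4*x^2*(3 - 4*x) + 3*(4*x - 1)*(x^2 + 5))/(x^2 + 5)^3
Second-derivative test at each critical point:
  f''(-1.6085) = -0.3278 < 0 → local maximum
  f''(3.1085) = 0.0878 > 0 → local minimum

Critical points: x = 3/4 - sqrt(89)/4 ≈ -1.6085 (local maximum); x = 3/4 + sqrt(89)/4 ≈ 3.1085 (local minimum)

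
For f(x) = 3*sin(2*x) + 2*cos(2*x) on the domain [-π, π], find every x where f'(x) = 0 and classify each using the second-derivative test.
f'(x) = -4*sin(2*x) + 6*cos(2*x)

Solve f'(x) = 0 on [-π, π]:
  f'(x) = 0 ⇔ 3*cos(2*x) = 2*sin(2*x) ⇔ tan(2*x) = 3/2, i.e. 2*x = arctan(3/2) + nπ; keep the solutions lying in [-π, π].
  ⇒ x = -pi + atan(3/2)/2 ≈ -2.6502, -pi/2 + atan(3/2)/2 ≈ -1.0794, atan(3/2)/2 ≈ 0.4914, atan(3/2)/2 + pi/2 ≈ 2.0622

f''(x) = -12*sin(2*x) - 8*cos(2*x)
Second-derivative test at each critical point:
  f''(-2.6502) = -14.4222 < 0 → local maximum
  f''(-1.0794) = 14.4222 > 0 → local minimum
  f''(0.4914) = -14.4222 < 0 → local maximum
  f''(2.0622) = 14.4222 > 0 → local minimum

Critical points: x = -pi + atan(3/2)/2 ≈ -2.6502 (local maximum); x = -pi/2 + atan(3/2)/2 ≈ -1.0794 (local minimum); x = atan(3/2)/2 ≈ 0.4914 (local maximum); x = atan(3/2)/2 + pi/2 ≈ 2.0622 (local minimum)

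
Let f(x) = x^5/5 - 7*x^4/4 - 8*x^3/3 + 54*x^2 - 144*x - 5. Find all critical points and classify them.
f'(x) = x^4 - 7*x^3 - 8*x^2 + 108*x - 144

Solve f'(x) = 0:
  Factor: x^4 - 7*x^3 - 8*x^2 + 108*x - 144 = (x - 6)*(x - 3)*(x - 2)*(x + 4) = 0.
  ⇒ x = -4, 2, 3, 6

f''(x) = 4*x^3 - 21*x^2 - 16*x + 108
Second-derivative test at each critical point:
  f''(-4) = -420 < 0 → local maximum
  f''(2) = 24 > 0 → local minimum
  f''(3) = -21 < 0 → local maximum
  f''(6) = 120 > 0 → local minimum

Critical points: x = -4 (local maximum); x = 2 (local minimum); x = 3 (local maximum); x = 6 (local minimum)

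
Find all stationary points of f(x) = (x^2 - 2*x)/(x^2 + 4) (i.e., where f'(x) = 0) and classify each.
f'(x) = 2*(x^2 + 4*x - 4)/(x^4 + 8*x^2 + 16)

Solve f'(x) = 0:
  f'(x) = 2*(x^2 + 4*x - 4)/(x^2 + 4)^2; the denominator is positive wherever f is defined, so f'(x) = 0 ⇔ 2*x^2 + 8*x - 8 = 0.
  Factor: 2*x^2 + 8*x - 8 = 2*(x^2 + 4*x - 4); x^2 + 4*x - 4 = 0 has no rational roots; quadratic formula: x = (-4 ± √32)/2.
  ⇒ x = -2*sqrt(2) - 2 ≈ -4.8284, -2 + 2*sqrt(2) ≈ 0.8284

f''(x) = 4*(-x^3 - 6*x^2 + 12*x + 8)/(x^6 + 12*x^4 + 48*x^2 + 64)
Second-derivative test at each critical point:
  f''(-4.8284) = -0.0152 < 0 → local maximum
  f''(0.8284) = 0.5152 > 0 → local minimum

Critical points: x = -2*sqrt(2) - 2 ≈ -4.8284 (local maximum); x = -2 + 2*sqrt(2) ≈ 0.8284 (local minimum)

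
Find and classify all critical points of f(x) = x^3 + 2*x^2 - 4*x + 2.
f'(x) = 3*x^2 + 4*x - 4

Solve f'(x) = 0:
  Factor: 3*x^2 + 4*x - 4 = (x + 2)*(3*x - 2) = 0.
  ⇒ x = -2, 2/3

f''(x) = 6*x + 4
Second-derivative test at each critical point:
  f''(-2) = -8 < 0 → local maximum
  f''(2/3) = 8 > 0 → local minimum

Critical points: x = -2 (local maximum); x = 2/3 (local minimum)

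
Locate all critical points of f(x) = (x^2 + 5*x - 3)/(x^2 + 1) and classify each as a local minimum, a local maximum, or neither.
f'(x) = (-5*x^2 + 8*x + 5)/(x^4 + 2*x^2 + 1)

Solve f'(x) = 0:
  f'(x) = -(5*x^2 - 8*x - 5)/(x^2 + 1)^2; the denominator is positive wherever f is defined, so f'(x) = 0 ⇔ -5*x^2 + 8*x + 5 = 0.
  5*x^2 - 8*x - 5 = 0 has no rational roots; quadratic formula: x = (8 ± √164)/10.
  ⇒ x = 4/5 - sqrt(41)/5 ≈ -0.4806, 4/5 + sqrt(41)/5 ≈ 2.0806

f''(x) = 2*(5*x^3 - 12*x^2 - 15*x + 4)/(x^6 + 3*x^4 + 3*x^2 + 1)
Second-derivative test at each critical point:
  f''(-0.4806) = 8.4510 > 0 → local minimum
  f''(2.0806) = -0.4510 < 0 → local maximum

Critical points: x = 4/5 - sqrt(41)/5 ≈ -0.4806 (local minimum); x = 4/5 + sqrt(41)/5 ≈ 2.0806 (local maximum)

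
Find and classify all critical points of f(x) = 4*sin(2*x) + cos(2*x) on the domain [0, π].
f'(x) = -2*sin(2*x) + 8*cos(2*x)

Solve f'(x) = 0 on [0, π]:
  f'(x) = 0 ⇔ 4*cos(2*x) = sin(2*x) ⇔ tan(2*x) = 4, i.e. 2*x = arctan(4) + nπ; keep the solutions lying in [0, π].
  ⇒ x = atan(4)/2 ≈ 0.6629, atan(4)/2 + pi/2 ≈ 2.2337

f''(x) = -16*sin(2*x) - 4*cos(2*x)
Second-derivative test at each critical point:
  f''(0.6629) = -16.4924 < 0 → local maximum
  f''(2.2337) = 16.4924 > 0 → local minimum

Critical points: x = atan(4)/2 ≈ 0.6629 (local maximum); x = atan(4)/2 + pi/2 ≈ 2.2337 (local minimum)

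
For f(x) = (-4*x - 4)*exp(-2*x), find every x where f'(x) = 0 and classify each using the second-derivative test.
f'(x) = 4*(2*x + 1)*exp(-2*x)

Solve f'(x) = 0:
  f'(x) = (8*x + 4)·exp(-2*x) and exp(-2*x) > 0 for every x, so f'(x) = 0 ⇔ 8*x + 4 = 0.
  Factor: 8*x + 4 = 4*(2*x + 1) = 0.
  ⇒ x = -1/2

f''(x) = -16*x*exp(-2*x)
Second-derivative test at each critical point:
  f''(-1/2) = 21.7463 > 0 → local minimum

Critical points: x = -1/2 (local minimum)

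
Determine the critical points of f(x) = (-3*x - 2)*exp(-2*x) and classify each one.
f'(x) = (6*x + 1)*exp(-2*x)

Solve f'(x) = 0:
  f'(x) = (6*x + 1)·exp(-2*x) and exp(-2*x) > 0 for every x, so f'(x) = 0 ⇔ 6*x + 1 = 0.
  6*x + 1 = 0.
  ⇒ x = -1/6

f''(x) = 4*(1 - 3*x)*exp(-2*x)
Second-derivative test at each critical point:
  f''(-1/6) = 8.3737 > 0 → local minimum

Critical points: x = -1/6 (local minimum)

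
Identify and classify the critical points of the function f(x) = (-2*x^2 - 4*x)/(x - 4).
f'(x) = 2*(-x^2 + 8*x + 8)/(x^2 - 8*x + 16)

Solve f'(x) = 0:
  f'(x) = -2*(x^2 - 8*x - 8)/(x - 4)^2; the denominator is positive wherever f is defined, so f'(x) = 0 ⇔ -2*x^2 + 16*x + 16 = 0.
  Factor: -2*x^2 + 16*x + 16 = -2*(x^2 - 8*x - 8); x^2 - 8*x - 8 = 0 has no rational roots; quadratic formula: x = (8 ± √96)/2.
  ⇒ x = 4 - 2*sqrt(6) ≈ -0.8990, 4 + 2*sqrt(6) ≈ 8.8990

f''(x) = -96/(x^3 - 12*x^2 + 48*x - 64)
Second-derivative test at each critical point:
  f''(-0.8990) = 0.8165 > 0 → local minimum
  f''(8.8990) = -0.8165 < 0 → local maximum

Critical points: x = 4 - 2*sqrt(6) ≈ -0.8990 (local minimum); x = 4 + 2*sqrt(6) ≈ 8.8990 (local maximum)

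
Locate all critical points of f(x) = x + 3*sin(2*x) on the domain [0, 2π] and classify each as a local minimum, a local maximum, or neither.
f'(x) = 6*cos(2*x) + 1

Solve f'(x) = 0 on [0, 2π]:
  f'(x) = 0 ⇔ cos(2*x) = -1/6, i.e. 2*x = ±arccos(-1/6) + 2nπ; keep the solutions lying in [0, 2π].
  ⇒ x = acos(-1/6)/2 ≈ 0.8691, pi - acos(-1/6)/2 ≈ 2.2725, acos(-1/6)/2 + pi ≈ 4.0107, -acos(-1/6)/2 + 2*pi ≈ 5.4141

f''(x) = -12*sin(2*x)
Second-derivative test at each critical point:
  f''(0.8691) = -11.8322 < 0 → local maximum
  f''(2.2725) = 11.8322 > 0 → local minimum
  f''(4.0107) = -11.8322 < 0 → local maximum
  f''(5.4141) = 11.8322 > 0 → local minimum

Critical points: x = acos(-1/6)/2 ≈ 0.8691 (local maximum); x = pi - acos(-1/6)/2 ≈ 2.2725 (local minimum); x = acos(-1/6)/2 + pi ≈ 4.0107 (local maximum); x = -acos(-1/6)/2 + 2*pi ≈ 5.4141 (local minimum)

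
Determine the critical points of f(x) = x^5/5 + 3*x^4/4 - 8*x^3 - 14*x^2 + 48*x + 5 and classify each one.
f'(x) = x^4 + 3*x^3 - 24*x^2 - 28*x + 48

Solve f'(x) = 0:
  Factor: x^4 + 3*x^3 - 24*x^2 - 28*x + 48 = (x - 4)*(x - 1)*(x + 2)*(x + 6) = 0.
  ⇒ x = -6, -2, 1, 4

f''(x) = 4*x^3 + 9*x^2 - 48*x - 28
Second-derivative test at each critical point:
  f''(-6) = -280 < 0 → local maximum
  f''(-2) = 72 > 0 → local minimum
  f''(1) = -63 < 0 → local maximum
  f''(4) = 180 > 0 → local minimum

Critical points: x = -6 (local maximum); x = -2 (local minimum); x = 1 (local maximum); x = 4 (local minimum)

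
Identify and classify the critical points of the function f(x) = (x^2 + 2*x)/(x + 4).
f'(x) = (x^2 + 8*x + 8)/(x^2 + 8*x + 16)

Solve f'(x) = 0:
  f'(x) = (x^2 + 8*x + 8)/(x + 4)^2; the denominator is positive wherever f is defined, so f'(x) = 0 ⇔ x^2 + 8*x + 8 = 0.
  x^2 + 8*x + 8 = 0 has no rational roots; quadratic formula: x = (-8 ± √32)/2.
  ⇒ x = -4 - 2*sqrt(2) ≈ -6.8284, -4 + 2*sqrt(2) ≈ -1.1716

f''(x) = 16/(x^3 + 12*x^2 + 48*x + 64)
Second-derivative test at each critical point:
  f''(-6.8284) = -0.7071 < 0 → local maximum
  f''(-1.1716) = 0.7071 > 0 → local minimum

Critical points: x = -4 - 2*sqrt(2) ≈ -6.8284 (local maximum); x = -4 + 2*sqrt(2) ≈ -1.1716 (local minimum)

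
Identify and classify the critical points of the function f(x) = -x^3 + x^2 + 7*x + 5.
f'(x) = -3*x^2 + 2*x + 7

Solve f'(x) = 0:
  3*x^2 - 2*x - 7 = 0 has no rational roots; quadratic formula: x = (2 ± √88)/6.
  ⇒ x = 1/3 - sqrt(22)/3 ≈ -1.2301, 1/3 + sqrt(22)/3 ≈ 1.8968

f''(x) = 2 - 6*x
Second-derivative test at each critical point:
  f''(-1.2301) = 9.3808 > 0 → local minimum
  f''(1.8968) = -9.3808 < 0 → local maximum

Critical points: x = 1/3 - sqrt(22)/3 ≈ -1.2301 (local minimum); x = 1/3 + sqrt(22)/3 ≈ 1.8968 (local maximum)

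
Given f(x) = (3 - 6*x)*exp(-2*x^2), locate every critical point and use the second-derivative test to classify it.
f'(x) = 6*(2*x*(2*x - 1) - 1)*exp(-2*x^2)

Solve f'(x) = 0:
  f'(x) = (24*x^2 - 12*x - 6)·exp(-2*x^2) and exp(-2*x^2) > 0 for every x, so f'(x) = 0 ⇔ 24*x^2 - 12*x - 6 = 0.
  Factor: 24*x^2 - 12*x - 6 = 6*(4*x^2 - 2*x - 1); 4*x^2 - 2*x - 1 = 0 has no rational roots; quadratic formula: x = (2 ± √20)/8.
  ⇒ x = 1/4 - sqrt(5)/4 ≈ -0.3090, 1/4 + sqrt(5)/4 ≈ 0.8090

f''(x) = 12*(4*x^2*(1 - 2*x) + 6*x - 1)*exp(-2*x^2)
Second-derivative test at each critical point:
  f''(-0.3090) = -22.1678 < 0 → local maximum
  f''(0.8090) = 7.2472 > 0 → local minimum

Critical points: x = 1/4 - sqrt(5)/4 ≈ -0.3090 (local maximum); x = 1/4 + sqrt(5)/4 ≈ 0.8090 (local minimum)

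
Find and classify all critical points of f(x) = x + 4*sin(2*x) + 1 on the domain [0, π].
f'(x) = 8*cos(2*x) + 1

Solve f'(x) = 0 on [0, π]:
  f'(x) = 0 ⇔ cos(2*x) = -1/8, i.e. 2*x = ±arccos(-1/8) + 2nπ; keep the solutions lying in [0, π].
  ⇒ x = acos(-1/8)/2 ≈ 0.8481, pi - acos(-1/8)/2 ≈ 2.2935

f''(x) = -16*sin(2*x)
Second-derivative test at each critical point:
  f''(0.8481) = -15.8745 < 0 → local maximum
  f''(2.2935) = 15.8745 > 0 → local minimum

Critical points: x = acos(-1/8)/2 ≈ 0.8481 (local maximum); x = pi - acos(-1/8)/2 ≈ 2.2935 (local minimum)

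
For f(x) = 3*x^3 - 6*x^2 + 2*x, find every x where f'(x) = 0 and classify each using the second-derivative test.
f'(x) = 9*x^2 - 12*x + 2

Solve f'(x) = 0:
  9*x^2 - 12*x + 2 = 0 has no rational roots; quadratic formula: x = (12 ± √72)/18.
  ⇒ x = 2/3 - sqrt(2)/3 ≈ 0.1953, sqrt(2)/3 + 2/3 ≈ 1.1381

f''(x) = 18*x - 12
Second-derivative test at each critical point:
  f''(0.1953) = -8.4853 < 0 → local maximum
  f''(1.1381) = 8.4853 > 0 → local minimum

Critical points: x = 2/3 - sqrt(2)/3 ≈ 0.1953 (local maximum); x = sqrt(2)/3 + 2/3 ≈ 1.1381 (local minimum)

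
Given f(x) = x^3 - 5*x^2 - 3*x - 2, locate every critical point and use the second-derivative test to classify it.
f'(x) = 3*x^2 - 10*x - 3

Solve f'(x) = 0:
  3*x^2 - 10*x - 3 = 0 has no rational roots; quadratic formula: x = (10 ± √136)/6.
  ⇒ x = 5/3 - sqrt(34)/3 ≈ -0.2770, 5/3 + sqrt(34)/3 ≈ 3.6103

f''(x) = 6*x - 10
Second-derivative test at each critical point:
  f''(-0.2770) = -11.6619 < 0 → local maximum
  f''(3.6103) = 11.6619 > 0 → local minimum

Critical points: x = 5/3 - sqrt(34)/3 ≈ -0.2770 (local maximum); x = 5/3 + sqrt(34)/3 ≈ 3.6103 (local minimum)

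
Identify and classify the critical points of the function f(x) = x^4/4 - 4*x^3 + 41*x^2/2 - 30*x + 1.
f'(x) = x^3 - 12*x^2 + 41*x - 30

Solve f'(x) = 0:
  Factor: x^3 - 12*x^2 + 41*x - 30 = (x - 6)*(x - 5)*(x - 1) = 0.
  ⇒ x = 1, 5, 6

f''(x) = 3*x^2 - 24*x + 41
Second-derivative test at each critical point:
  f''(1) = 20 > 0 → local minimum
  f''(5) = -4 < 0 → local maximum
  f''(6) = 5 > 0 → local minimum

Critical points: x = 1 (local minimum); x = 5 (local maximum); x = 6 (local minimum)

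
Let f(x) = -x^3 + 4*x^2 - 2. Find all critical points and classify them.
f'(x) = x*(8 - 3*x)

Solve f'(x) = 0:
  Factor: -3*x^2 + 8*x = -x*(3*x - 8) = 0.
  ⇒ x = 0, 8/3

f''(x) = 8 - 6*x
Second-derivative test at each critical point:
  f''(0) = 8 > 0 → local minimum
  f''(8/3) = -8 < 0 → local maximum

Critical points: x = 0 (local minimum); x = 8/3 (local maximum)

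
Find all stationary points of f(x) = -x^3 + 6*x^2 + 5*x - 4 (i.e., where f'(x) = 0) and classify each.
f'(x) = -3*x^2 + 12*x + 5

Solve f'(x) = 0:
  3*x^2 - 12*x - 5 = 0 has no rational roots; quadratic formula: x = (12 ± √204)/6.
  ⇒ x = 2 - sqrt(51)/3 ≈ -0.3805, 2 + sqrt(51)/3 ≈ 4.3805

f''(x) = 12 - 6*x
Second-derivative test at each critical point:
  f''(-0.3805) = 14.2829 > 0 → local minimum
  f''(4.3805) = -14.2829 < 0 → local maximum

Critical points: x = 2 - sqrt(51)/3 ≈ -0.3805 (local minimum); x = 2 + sqrt(51)/3 ≈ 4.3805 (local maximum)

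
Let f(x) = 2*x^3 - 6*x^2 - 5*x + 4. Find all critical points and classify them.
f'(x) = 6*x^2 - 12*x - 5

Solve f'(x) = 0:
  6*x^2 - 12*x - 5 = 0 has no rational roots; quadratic formula: x = (12 ± √264)/12.
  ⇒ x = 1 - sqrt(66)/6 ≈ -0.3540, 1 + sqrt(66)/6 ≈ 2.3540

f''(x) = 12*x - 12
Second-derivative test at each critical point:
  f''(-0.3540) = -16.2481 < 0 → local maximum
  f''(2.3540) = 16.2481 > 0 → local minimum

Critical points: x = 1 - sqrt(66)/6 ≈ -0.3540 (local maximum); x = 1 + sqrt(66)/6 ≈ 2.3540 (local minimum)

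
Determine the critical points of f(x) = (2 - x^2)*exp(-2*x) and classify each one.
f'(x) = 2*(x^2 - x - 2)*exp(-2*x)

Solve f'(x) = 0:
  f'(x) = (2*x^2 - 2*x - 4)·exp(-2*x) and exp(-2*x) > 0 for every x, so f'(x) = 0 ⇔ 2*x^2 - 2*x - 4 = 0.
  Factor: 2*x^2 - 2*x - 4 = 2*(x - 2)*(x + 1) = 0.
  ⇒ x = -1, 2

f''(x) = 2*(-2*x^2 + 4*x + 3)*exp(-2*x)
Second-derivative test at each critical point:
  f''(-1) = -44.3343 < 0 → local maximum
  f''(2) = 0.1099 > 0 → local minimum

Critical points: x = -1 (local maximum); x = 2 (local minimum)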